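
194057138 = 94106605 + 99950533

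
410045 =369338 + 40707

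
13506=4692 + 8814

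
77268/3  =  25756 = 25756.00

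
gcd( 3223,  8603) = 1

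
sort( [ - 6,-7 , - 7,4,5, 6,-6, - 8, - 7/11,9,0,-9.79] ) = [-9.79,-8, - 7, - 7,-6,- 6, - 7/11 , 0,4, 5,6,9 ]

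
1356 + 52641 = 53997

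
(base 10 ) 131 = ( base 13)A1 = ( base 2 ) 10000011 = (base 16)83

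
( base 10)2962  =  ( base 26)49o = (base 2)101110010010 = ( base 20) 782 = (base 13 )146B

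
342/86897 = 342/86897 = 0.00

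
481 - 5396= -4915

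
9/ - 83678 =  - 9/83678 = - 0.00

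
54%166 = 54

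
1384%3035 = 1384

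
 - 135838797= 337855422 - 473694219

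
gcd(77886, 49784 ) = 2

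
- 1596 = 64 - 1660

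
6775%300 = 175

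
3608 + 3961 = 7569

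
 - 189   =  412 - 601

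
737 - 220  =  517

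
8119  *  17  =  138023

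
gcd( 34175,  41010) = 6835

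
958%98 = 76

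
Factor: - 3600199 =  - 1801^1*1999^1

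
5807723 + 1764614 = 7572337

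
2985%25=10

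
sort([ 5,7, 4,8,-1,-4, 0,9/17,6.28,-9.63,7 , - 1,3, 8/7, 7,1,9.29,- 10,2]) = [-10, - 9.63, - 4, - 1,  -  1,0,  9/17,1,8/7,2,3, 4, 5, 6.28,7, 7,7,8,9.29]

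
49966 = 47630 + 2336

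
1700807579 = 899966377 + 800841202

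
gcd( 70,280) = 70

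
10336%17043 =10336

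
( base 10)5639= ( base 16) 1607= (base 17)128C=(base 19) fbf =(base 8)13007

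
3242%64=42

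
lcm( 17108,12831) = 51324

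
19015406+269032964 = 288048370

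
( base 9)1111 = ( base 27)13A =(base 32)PK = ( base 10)820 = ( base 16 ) 334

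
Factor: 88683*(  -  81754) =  - 7250189982 = - 2^1 *3^1 * 7^1*41^2 * 103^1*997^1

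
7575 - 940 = 6635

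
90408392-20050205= 70358187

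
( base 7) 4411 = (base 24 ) 2HG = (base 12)ab4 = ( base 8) 3050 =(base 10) 1576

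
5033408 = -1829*( - 2752)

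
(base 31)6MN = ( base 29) 7k4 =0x1947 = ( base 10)6471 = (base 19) hhb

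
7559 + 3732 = 11291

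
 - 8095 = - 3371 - 4724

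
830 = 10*83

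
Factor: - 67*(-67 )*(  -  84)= - 377076 = - 2^2 * 3^1  *7^1*67^2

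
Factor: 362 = 2^1*181^1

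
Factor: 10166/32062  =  13^1*41^( - 1 )= 13/41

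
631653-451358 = 180295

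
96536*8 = 772288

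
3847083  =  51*75433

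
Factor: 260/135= 52/27  =  2^2 * 3^( - 3)*13^1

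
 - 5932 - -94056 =88124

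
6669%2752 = 1165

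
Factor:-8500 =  -2^2*5^3*17^1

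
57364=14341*4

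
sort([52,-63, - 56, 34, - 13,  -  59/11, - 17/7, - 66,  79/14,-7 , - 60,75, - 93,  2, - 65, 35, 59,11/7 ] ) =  [ - 93, - 66, - 65, - 63, - 60, - 56, - 13,-7 , - 59/11, - 17/7, 11/7,2, 79/14, 34 , 35,52, 59, 75]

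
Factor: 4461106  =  2^1*13^1*17^1*10093^1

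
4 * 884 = 3536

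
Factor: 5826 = 2^1 * 3^1*971^1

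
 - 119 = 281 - 400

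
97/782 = 97/782 = 0.12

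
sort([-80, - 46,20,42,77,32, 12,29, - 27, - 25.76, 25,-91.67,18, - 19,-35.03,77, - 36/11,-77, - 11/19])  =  [ -91.67, - 80,-77, - 46,-35.03,-27,-25.76, - 19, - 36/11, - 11/19,12,18, 20,25, 29, 32,42,77, 77]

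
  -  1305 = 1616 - 2921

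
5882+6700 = 12582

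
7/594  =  7/594 = 0.01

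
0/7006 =0 = 0.00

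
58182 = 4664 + 53518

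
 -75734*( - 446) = 33777364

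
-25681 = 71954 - 97635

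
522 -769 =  - 247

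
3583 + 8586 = 12169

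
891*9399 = 8374509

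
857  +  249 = 1106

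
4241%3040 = 1201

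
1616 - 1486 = 130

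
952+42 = 994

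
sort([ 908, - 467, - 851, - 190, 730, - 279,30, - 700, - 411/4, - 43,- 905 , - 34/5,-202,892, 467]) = [ - 905, - 851, - 700,-467, - 279, - 202, - 190,-411/4, - 43, - 34/5,30, 467,730, 892,908 ] 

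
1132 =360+772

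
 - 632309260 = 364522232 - 996831492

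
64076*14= 897064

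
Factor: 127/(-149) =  - 127^1 * 149^(  -  1 )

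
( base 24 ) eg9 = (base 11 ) 6399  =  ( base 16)2109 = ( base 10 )8457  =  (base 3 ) 102121020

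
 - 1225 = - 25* 49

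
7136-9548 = -2412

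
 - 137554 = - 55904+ - 81650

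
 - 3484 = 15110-18594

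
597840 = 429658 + 168182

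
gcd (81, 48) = 3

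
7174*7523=53970002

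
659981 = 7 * 94283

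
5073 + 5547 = 10620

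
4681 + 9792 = 14473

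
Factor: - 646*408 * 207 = -2^4*3^3*17^2*19^1*23^1 = - 54558576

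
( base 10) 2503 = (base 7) 10204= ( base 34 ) 25L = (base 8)4707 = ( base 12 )1547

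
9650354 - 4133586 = 5516768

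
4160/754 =160/29 = 5.52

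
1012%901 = 111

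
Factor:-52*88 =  - 2^5*11^1*13^1 = -4576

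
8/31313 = 8/31313  =  0.00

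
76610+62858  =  139468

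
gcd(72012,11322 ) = 102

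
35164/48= 732 + 7/12 =732.58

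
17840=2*8920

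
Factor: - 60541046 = - 2^1*17^1*1780619^1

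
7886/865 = 7886/865 = 9.12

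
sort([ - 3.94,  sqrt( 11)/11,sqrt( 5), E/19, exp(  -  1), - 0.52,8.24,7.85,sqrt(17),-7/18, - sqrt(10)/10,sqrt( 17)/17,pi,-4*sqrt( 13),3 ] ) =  [ - 4*sqrt( 13 ), - 3.94,  -  0.52, - 7/18, - sqrt( 10) /10,E/19,sqrt( 17 )/17,sqrt ( 11 )/11,exp( - 1), sqrt(5), 3, pi,sqrt( 17),7.85,8.24] 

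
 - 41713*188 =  - 7842044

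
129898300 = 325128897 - 195230597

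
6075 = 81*75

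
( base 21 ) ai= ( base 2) 11100100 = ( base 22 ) A8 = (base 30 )7i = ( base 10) 228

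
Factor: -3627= - 3^2*13^1*31^1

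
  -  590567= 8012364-8602931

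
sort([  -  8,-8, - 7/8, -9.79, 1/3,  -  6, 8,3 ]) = [ - 9.79, - 8,-8, - 6, - 7/8, 1/3,  3,8 ]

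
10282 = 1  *10282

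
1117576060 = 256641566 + 860934494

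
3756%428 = 332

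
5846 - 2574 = 3272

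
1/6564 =1/6564 = 0.00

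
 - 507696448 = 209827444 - 717523892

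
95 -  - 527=622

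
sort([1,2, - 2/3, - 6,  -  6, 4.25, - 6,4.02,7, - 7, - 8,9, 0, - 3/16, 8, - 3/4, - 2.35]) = [ - 8, - 7, - 6, - 6, - 6 , - 2.35, - 3/4, -2/3, - 3/16,  0,  1,  2,4.02,4.25, 7, 8, 9 ]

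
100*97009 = 9700900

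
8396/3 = 8396/3 = 2798.67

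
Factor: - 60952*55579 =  - 2^3 * 19^1 * 401^1*55579^1 = - 3387651208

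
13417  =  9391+4026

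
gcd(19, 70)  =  1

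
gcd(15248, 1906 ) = 1906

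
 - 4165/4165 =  - 1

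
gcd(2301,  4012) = 59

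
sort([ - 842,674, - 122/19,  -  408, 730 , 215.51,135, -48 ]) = [ - 842,  -  408,- 48 ,  -  122/19,135,  215.51,674,730]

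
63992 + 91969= 155961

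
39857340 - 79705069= - 39847729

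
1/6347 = 1/6347 = 0.00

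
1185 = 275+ 910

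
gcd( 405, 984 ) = 3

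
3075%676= 371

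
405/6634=405/6634 = 0.06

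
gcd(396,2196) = 36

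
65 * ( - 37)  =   - 2405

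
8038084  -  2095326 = 5942758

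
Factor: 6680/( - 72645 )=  - 2^3*3^(- 1 )*29^ ( - 1) = -8/87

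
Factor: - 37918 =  - 2^1 * 18959^1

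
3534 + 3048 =6582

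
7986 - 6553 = 1433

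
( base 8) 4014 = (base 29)2D1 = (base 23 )3KD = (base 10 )2060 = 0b100000001100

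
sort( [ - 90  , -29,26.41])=[ -90, - 29, 26.41 ] 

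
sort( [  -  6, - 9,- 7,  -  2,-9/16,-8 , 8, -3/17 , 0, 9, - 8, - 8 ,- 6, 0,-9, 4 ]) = [  -  9 ,-9 , - 8, - 8, - 8, - 7,  -  6 , - 6, - 2 , - 9/16, - 3/17,0, 0,  4, 8, 9] 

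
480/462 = 80/77 = 1.04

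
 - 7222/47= -154 + 16/47 = - 153.66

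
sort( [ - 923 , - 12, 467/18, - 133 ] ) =[-923,-133,-12, 467/18]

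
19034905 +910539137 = 929574042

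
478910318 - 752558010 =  - 273647692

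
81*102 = 8262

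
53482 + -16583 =36899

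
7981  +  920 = 8901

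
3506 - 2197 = 1309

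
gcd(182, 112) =14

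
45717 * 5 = 228585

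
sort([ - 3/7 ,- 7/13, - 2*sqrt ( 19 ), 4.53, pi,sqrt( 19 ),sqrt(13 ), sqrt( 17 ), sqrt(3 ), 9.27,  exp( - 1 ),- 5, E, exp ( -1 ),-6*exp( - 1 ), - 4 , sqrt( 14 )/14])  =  [ - 2*sqrt(19 ) , - 5, - 4, - 6 * exp (-1), - 7/13,-3/7, sqrt( 14 )/14,exp( -1),exp( - 1),sqrt( 3), E, pi, sqrt(13 ),sqrt ( 17 ), sqrt ( 19 ), 4.53,9.27 ] 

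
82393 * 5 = 411965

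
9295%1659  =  1000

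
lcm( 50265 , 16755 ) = 50265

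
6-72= - 66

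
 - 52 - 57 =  - 109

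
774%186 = 30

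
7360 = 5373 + 1987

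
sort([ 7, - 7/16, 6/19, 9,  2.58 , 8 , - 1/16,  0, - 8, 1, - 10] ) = [ - 10, - 8,-7/16, - 1/16, 0 , 6/19 , 1, 2.58, 7 , 8, 9 ]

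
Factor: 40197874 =2^1*131^1*153427^1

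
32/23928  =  4/2991=0.00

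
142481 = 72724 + 69757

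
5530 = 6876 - 1346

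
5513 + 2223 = 7736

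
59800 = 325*184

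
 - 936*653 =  - 611208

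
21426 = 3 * 7142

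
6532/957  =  6 + 790/957 =6.83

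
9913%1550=613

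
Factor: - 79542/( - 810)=5^ ( - 1)*491^1 = 491/5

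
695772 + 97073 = 792845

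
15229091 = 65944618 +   -  50715527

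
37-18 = 19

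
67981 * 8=543848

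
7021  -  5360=1661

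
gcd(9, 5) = 1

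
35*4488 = 157080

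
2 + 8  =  10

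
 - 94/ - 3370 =47/1685 = 0.03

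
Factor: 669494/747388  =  2^( - 1 )*7^1*97^1*379^( - 1) = 679/758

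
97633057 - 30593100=67039957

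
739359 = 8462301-7722942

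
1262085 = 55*22947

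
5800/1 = 5800 = 5800.00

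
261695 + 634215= 895910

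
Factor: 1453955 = 5^1*290791^1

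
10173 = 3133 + 7040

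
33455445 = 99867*335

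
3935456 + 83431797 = 87367253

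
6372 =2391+3981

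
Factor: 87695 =5^1*17539^1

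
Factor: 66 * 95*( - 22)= - 137940 = -2^2 * 3^1 * 5^1*11^2*19^1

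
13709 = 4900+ 8809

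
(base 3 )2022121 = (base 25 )2HF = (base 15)77a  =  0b11010011010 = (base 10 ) 1690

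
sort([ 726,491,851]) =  [491,726, 851 ]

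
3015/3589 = 3015/3589 = 0.84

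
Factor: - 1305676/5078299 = - 2^2*191^1*349^(- 1)*1709^1*14551^( - 1 )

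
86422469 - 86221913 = 200556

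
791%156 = 11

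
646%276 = 94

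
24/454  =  12/227 = 0.05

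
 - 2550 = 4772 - 7322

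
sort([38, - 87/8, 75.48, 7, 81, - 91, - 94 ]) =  [ - 94, - 91, - 87/8, 7, 38, 75.48, 81]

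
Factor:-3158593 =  - 29^1*108917^1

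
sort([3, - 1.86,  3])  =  [ - 1.86, 3 , 3 ]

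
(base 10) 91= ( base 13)70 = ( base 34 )2N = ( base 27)3a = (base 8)133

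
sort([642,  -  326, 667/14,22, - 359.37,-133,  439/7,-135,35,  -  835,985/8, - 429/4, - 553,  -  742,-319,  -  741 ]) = [-835 ,  -  742, - 741,  -  553,  -  359.37, - 326, - 319, - 135, - 133, - 429/4,22,35, 667/14,439/7,985/8,642]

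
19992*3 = 59976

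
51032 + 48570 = 99602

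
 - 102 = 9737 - 9839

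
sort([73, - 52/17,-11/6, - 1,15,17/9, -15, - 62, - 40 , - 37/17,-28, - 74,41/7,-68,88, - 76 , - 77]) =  [  -  77, - 76, - 74 , - 68, - 62,-40, - 28,-15, - 52/17,-37/17, - 11/6, -1 , 17/9, 41/7,15, 73,88]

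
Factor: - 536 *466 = - 2^4*  67^1 * 233^1 = -  249776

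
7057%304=65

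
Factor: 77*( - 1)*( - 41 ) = 3157 =7^1*11^1*41^1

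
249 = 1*249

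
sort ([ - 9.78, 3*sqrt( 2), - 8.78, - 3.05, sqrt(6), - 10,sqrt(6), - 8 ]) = [ - 10, - 9.78, -8.78 , - 8 , - 3.05,sqrt( 6),sqrt(6), 3*sqrt ( 2)]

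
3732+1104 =4836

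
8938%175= 13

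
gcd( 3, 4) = 1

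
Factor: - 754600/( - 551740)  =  2^1*5^1*7^1*11^1 * 563^( - 1 )  =  770/563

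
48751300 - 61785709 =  - 13034409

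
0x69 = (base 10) 105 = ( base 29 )3I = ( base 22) 4H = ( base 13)81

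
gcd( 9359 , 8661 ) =1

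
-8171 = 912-9083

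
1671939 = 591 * 2829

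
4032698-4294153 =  - 261455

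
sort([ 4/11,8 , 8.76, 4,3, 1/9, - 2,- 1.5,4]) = [ - 2, - 1.5,1/9,4/11,3,4, 4,8,8.76 ]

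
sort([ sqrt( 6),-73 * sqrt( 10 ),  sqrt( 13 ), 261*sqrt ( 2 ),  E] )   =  [-73 *sqrt( 10 ),sqrt(6 ),E,  sqrt(13), 261*sqrt(2 )]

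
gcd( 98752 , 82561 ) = 1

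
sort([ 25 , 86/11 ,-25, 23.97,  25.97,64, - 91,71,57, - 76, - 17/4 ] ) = [ - 91 , - 76,-25 , -17/4,86/11,23.97,25,25.97,57,64,71 ] 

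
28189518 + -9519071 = 18670447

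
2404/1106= 1202/553 = 2.17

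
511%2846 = 511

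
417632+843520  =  1261152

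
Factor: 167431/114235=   5^( - 1) *67^( - 1)*491^1 = 491/335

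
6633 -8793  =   - 2160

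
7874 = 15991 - 8117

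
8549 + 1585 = 10134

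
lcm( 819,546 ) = 1638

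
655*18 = 11790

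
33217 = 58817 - 25600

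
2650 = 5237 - 2587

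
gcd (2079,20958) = 21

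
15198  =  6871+8327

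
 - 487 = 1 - 488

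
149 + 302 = 451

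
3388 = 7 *484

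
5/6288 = 5/6288 = 0.00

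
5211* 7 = 36477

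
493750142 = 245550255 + 248199887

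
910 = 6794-5884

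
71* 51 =3621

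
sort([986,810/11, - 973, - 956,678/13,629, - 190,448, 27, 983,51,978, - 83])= [ - 973, - 956,  -  190,  -  83 , 27,51,678/13, 810/11, 448,  629,  978,983,986 ] 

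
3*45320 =135960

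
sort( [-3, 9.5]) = [ - 3, 9.5] 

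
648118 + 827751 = 1475869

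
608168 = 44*13822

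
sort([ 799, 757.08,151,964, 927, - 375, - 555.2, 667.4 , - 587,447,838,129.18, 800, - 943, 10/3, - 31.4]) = [ - 943, - 587, - 555.2, - 375, - 31.4, 10/3,129.18, 151,447 , 667.4, 757.08, 799,800,838, 927,964]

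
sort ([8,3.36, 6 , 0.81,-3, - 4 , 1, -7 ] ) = [ - 7,- 4, - 3, 0.81,1,3.36, 6, 8 ] 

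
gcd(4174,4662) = 2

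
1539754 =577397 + 962357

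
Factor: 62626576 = 2^4*43^1*227^1*401^1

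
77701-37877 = 39824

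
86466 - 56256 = 30210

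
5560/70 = 556/7 = 79.43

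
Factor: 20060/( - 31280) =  - 2^ ( - 2 )*23^(- 1 ) * 59^1 = -  59/92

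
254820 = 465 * 548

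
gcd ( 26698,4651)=1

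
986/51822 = 493/25911 = 0.02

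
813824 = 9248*88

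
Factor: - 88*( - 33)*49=2^3*3^1*7^2*11^2 =142296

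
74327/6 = 12387+5/6 = 12387.83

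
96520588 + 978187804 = 1074708392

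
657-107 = 550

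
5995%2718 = 559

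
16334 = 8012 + 8322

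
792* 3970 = 3144240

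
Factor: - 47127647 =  - 7^1*6732521^1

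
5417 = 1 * 5417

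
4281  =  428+3853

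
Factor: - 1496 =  - 2^3 *11^1*17^1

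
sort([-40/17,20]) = [ - 40/17,20] 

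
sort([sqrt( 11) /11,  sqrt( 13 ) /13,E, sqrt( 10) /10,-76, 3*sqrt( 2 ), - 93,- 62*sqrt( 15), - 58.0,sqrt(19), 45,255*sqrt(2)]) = [- 62 * sqrt ( 15), - 93, - 76, - 58.0, sqrt( 13 ) /13,  sqrt(11) /11,sqrt( 10 )/10 , E, 3*sqrt(2), sqrt(19), 45, 255*sqrt( 2)]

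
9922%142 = 124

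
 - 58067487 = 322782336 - 380849823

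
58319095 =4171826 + 54147269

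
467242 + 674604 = 1141846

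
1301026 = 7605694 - 6304668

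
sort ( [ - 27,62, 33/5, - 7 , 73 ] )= [ - 27,  -  7,33/5,62, 73]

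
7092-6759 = 333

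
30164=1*30164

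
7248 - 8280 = - 1032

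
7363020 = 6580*1119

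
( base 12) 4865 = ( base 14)2d77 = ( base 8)17715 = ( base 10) 8141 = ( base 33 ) 7fn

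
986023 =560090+425933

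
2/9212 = 1/4606 = 0.00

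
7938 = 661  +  7277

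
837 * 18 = 15066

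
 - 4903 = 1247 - 6150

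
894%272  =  78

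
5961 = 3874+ 2087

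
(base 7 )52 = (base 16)25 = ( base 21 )1g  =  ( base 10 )37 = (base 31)16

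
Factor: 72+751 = 823^1 = 823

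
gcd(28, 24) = 4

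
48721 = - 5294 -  - 54015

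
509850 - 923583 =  - 413733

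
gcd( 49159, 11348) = 1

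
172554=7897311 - 7724757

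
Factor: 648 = 2^3*3^4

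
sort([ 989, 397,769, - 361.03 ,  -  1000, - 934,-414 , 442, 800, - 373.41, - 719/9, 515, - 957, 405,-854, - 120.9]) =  [ - 1000, - 957, - 934, - 854, - 414, - 373.41, - 361.03 , - 120.9, - 719/9, 397 , 405, 442, 515, 769,  800, 989 ]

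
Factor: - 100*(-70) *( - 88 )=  - 2^6*5^3 * 7^1*11^1 =-616000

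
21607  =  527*41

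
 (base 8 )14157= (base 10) 6255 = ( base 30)6sf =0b1100001101111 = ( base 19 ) H64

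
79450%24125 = 7075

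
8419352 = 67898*124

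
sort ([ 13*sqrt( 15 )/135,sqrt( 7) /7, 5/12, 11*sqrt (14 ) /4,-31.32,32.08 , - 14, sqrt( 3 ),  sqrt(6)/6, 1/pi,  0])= [ - 31.32, - 14, 0 , 1/pi, 13 * sqrt(15 ) /135, sqrt ( 7)/7, sqrt( 6) /6, 5/12, sqrt(3), 11*sqrt( 14 )/4 , 32.08 ] 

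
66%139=66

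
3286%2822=464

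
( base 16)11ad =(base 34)3V3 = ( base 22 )97f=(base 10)4525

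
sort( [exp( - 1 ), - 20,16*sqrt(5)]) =[-20,exp( - 1),16*sqrt( 5 )]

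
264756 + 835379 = 1100135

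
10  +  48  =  58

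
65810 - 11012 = 54798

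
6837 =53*129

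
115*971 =111665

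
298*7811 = 2327678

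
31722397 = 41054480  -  9332083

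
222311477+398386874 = 620698351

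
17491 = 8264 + 9227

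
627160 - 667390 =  - 40230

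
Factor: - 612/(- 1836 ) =3^ ( - 1)  =  1/3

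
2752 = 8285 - 5533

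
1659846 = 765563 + 894283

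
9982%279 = 217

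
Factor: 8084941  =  8084941^1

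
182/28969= 182/28969 = 0.01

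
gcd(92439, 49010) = 1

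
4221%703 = 3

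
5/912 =5/912 = 0.01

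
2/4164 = 1/2082 = 0.00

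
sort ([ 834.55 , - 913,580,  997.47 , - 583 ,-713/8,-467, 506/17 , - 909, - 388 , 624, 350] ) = [ - 913 , - 909 , - 583 ,  -  467, -388, - 713/8, 506/17, 350 , 580 , 624 , 834.55, 997.47 ]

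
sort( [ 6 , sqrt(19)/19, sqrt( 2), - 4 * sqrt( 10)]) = [ - 4* sqrt( 10 ),sqrt (19)/19,sqrt ( 2), 6] 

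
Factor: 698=2^1*349^1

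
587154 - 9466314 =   -  8879160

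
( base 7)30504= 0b1110100011100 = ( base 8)16434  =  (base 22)f8g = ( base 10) 7452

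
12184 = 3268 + 8916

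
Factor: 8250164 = 2^2 *13^1 *158657^1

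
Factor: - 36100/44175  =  -76/93 = - 2^2*3^( - 1)*19^1*31^( - 1 )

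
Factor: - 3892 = -2^2  *  7^1* 139^1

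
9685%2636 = 1777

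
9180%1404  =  756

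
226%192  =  34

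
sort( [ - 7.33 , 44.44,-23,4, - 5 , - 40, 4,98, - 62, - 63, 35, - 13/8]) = [ - 63 , - 62,-40,-23,-7.33, - 5, - 13/8,4,  4,35 , 44.44,98]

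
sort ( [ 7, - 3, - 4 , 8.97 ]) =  [ - 4,-3, 7, 8.97]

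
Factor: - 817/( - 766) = 2^( - 1)*19^1*43^1 * 383^ ( - 1)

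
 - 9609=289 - 9898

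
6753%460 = 313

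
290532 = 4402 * 66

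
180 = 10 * 18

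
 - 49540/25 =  - 1982 + 2/5 = - 1981.60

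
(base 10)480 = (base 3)122210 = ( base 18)18C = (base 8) 740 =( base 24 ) K0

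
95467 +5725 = 101192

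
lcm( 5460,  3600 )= 327600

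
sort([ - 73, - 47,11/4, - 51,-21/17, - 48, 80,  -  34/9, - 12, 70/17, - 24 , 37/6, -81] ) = [ - 81, - 73, - 51 , -48,-47, - 24, - 12, - 34/9, - 21/17,11/4, 70/17, 37/6,80 ]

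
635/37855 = 127/7571= 0.02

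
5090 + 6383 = 11473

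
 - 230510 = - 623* 370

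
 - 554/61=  - 554/61 = - 9.08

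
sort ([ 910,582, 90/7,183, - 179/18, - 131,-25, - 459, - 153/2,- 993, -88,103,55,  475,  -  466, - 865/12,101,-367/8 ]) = [ - 993, - 466,  -  459, - 131, - 88,-153/2,  -  865/12,-367/8,- 25,- 179/18,90/7, 55,101 , 103,183 , 475,582, 910]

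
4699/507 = 4699/507= 9.27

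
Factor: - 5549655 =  - 3^1*5^1 * 419^1*883^1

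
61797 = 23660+38137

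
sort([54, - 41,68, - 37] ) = [ -41, - 37,  54 , 68] 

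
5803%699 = 211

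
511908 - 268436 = 243472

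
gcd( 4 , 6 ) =2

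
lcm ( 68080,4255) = 68080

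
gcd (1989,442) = 221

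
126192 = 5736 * 22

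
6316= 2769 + 3547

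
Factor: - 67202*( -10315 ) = 2^1 * 5^1*2063^1*33601^1 = 693188630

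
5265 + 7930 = 13195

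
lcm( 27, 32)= 864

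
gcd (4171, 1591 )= 43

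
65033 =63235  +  1798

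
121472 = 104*1168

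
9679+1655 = 11334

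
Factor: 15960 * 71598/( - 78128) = -3^2* 5^1*7^1*257^(- 1)*11933^1 = - 3758895/257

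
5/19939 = 5/19939  =  0.00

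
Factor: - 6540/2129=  - 2^2 * 3^1*5^1*109^1*2129^ ( - 1)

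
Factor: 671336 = 2^3* 31^1*2707^1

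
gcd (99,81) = 9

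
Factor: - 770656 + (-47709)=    - 818365= - 5^1*163673^1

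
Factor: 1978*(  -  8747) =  - 17301566  =  - 2^1*23^1*43^1*8747^1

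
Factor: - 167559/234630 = - 707/990 = - 2^( - 1 ) * 3^( -2 ) * 5^(-1)*7^1*11^( - 1 )*101^1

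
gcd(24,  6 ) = 6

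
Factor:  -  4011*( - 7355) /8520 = 1966727/568 = 2^( - 3)*7^1*71^(-1)*191^1*1471^1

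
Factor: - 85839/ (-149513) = 3^1*7^( - 1) *53^ (- 1)*71^1 = 213/371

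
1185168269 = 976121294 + 209046975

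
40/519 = 40/519 = 0.08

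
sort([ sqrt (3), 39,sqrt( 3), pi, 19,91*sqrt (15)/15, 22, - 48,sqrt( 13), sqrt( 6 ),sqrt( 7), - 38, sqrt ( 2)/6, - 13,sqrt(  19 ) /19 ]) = [ - 48, - 38, - 13, sqrt( 19 )/19, sqrt(2 ) /6, sqrt( 3),sqrt( 3), sqrt( 6),sqrt(7 ),pi, sqrt(13 ), 19,22, 91*sqrt( 15 )/15,39]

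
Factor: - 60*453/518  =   -13590/259 = -2^1*3^2*5^1*7^(  -  1 )*37^( - 1 )*151^1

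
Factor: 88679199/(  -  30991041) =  - 3^( - 1 ) *7^1*31^ ( - 1 )*113^( - 1)*191^1*983^(-1 )*22109^1 = - 29559733/10330347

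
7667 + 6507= 14174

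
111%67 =44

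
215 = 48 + 167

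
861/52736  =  861/52736 = 0.02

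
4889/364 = 13  +  157/364 = 13.43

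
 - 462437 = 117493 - 579930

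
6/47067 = 2/15689 = 0.00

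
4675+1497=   6172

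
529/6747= 529/6747 = 0.08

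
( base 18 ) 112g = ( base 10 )6208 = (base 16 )1840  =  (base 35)52d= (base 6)44424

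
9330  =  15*622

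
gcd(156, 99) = 3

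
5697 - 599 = 5098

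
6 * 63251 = 379506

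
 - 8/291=  -  8/291  =  - 0.03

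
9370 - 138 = 9232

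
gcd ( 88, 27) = 1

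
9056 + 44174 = 53230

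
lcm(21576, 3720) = 107880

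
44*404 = 17776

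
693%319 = 55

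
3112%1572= 1540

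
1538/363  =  4 + 86/363 = 4.24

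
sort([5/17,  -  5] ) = [-5,5/17 ] 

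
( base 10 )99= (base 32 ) 33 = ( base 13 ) 78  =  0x63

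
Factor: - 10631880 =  - 2^3*3^2*5^1*7^1*4219^1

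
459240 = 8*57405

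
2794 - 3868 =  - 1074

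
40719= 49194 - 8475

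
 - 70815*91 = - 6444165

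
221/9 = 221/9 = 24.56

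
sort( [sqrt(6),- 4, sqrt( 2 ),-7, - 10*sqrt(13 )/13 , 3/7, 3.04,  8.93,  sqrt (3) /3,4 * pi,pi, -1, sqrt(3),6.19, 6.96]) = [ - 7, - 4, - 10*sqrt(13 ) /13, - 1,3/7, sqrt(3 ) /3,  sqrt( 2 ),sqrt(3), sqrt(6), 3.04, pi, 6.19, 6.96, 8.93, 4*pi] 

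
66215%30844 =4527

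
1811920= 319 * 5680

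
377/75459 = 377/75459 = 0.00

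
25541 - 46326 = -20785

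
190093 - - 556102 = 746195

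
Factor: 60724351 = 1471^1 * 41281^1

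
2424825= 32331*75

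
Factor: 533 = 13^1 *41^1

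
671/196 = 671/196 = 3.42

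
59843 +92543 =152386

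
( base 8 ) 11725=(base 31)58o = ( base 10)5077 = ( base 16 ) 13d5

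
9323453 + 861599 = 10185052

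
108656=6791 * 16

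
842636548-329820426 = 512816122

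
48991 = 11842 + 37149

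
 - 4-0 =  - 4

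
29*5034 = 145986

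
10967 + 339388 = 350355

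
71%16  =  7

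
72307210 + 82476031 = 154783241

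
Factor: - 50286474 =-2^1*3^3*7^1*133033^1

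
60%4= 0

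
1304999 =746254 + 558745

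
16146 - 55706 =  - 39560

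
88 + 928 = 1016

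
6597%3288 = 21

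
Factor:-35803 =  - 35803^1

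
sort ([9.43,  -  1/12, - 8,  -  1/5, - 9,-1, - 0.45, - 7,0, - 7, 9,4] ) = [ -9, - 8 ,- 7 ,-7 , - 1,  -  0.45, - 1/5, - 1/12,  0,4,9,9.43]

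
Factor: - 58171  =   - 58171^1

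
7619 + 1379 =8998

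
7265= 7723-458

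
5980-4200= 1780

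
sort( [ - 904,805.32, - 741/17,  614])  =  [ - 904,- 741/17,  614, 805.32 ]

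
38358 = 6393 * 6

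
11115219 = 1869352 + 9245867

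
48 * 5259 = 252432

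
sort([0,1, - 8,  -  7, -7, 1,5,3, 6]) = [ - 8,- 7 ,  -  7, 0  ,  1, 1, 3, 5, 6 ]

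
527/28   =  527/28 = 18.82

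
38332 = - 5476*( - 7)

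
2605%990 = 625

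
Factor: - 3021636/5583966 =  - 2^1 * 37^( - 1) * 53^1 * 4751^1*25153^ ( - 1 ) = - 503606/930661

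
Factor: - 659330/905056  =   - 329665/452528  =  - 2^ ( - 4 )*5^1*7^1*9419^1*28283^ ( - 1)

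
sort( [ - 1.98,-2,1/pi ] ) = [ - 2,-1.98, 1/pi ] 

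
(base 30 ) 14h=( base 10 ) 1037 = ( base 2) 10000001101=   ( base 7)3011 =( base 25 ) 1gc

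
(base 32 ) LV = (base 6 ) 3131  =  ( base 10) 703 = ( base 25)133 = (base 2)1010111111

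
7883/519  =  7883/519 = 15.19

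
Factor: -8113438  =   - 2^1*4056719^1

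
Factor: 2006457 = 3^1*19^1*35201^1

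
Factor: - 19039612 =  - 2^2*4759903^1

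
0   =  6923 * 0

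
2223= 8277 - 6054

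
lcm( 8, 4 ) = 8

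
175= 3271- 3096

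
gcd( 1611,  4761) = 9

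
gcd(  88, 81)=1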